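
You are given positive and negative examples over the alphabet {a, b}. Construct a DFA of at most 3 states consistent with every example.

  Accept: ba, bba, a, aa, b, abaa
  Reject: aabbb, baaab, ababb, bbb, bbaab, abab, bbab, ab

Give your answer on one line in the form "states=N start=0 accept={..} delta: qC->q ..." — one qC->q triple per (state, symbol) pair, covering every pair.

states=3 start=0 accept={1} delta: 0a->1 0b->1 1a->1 1b->2 2a->1 2b->2

Grow the machine one transition at a time. Run the examples from 0; the earliest place one falls off (shortest prefix, ties alphabetical) gets sent to the lowest-numbered state that keeps every Accept/Reject pair distinguishable — a pair clashes when both reach the same state with identical unread suffix — and to a fresh state only if none does.
a: 0a undefined. 0a->0: no, b/ab meet in 0 with "b" left. Open state 1: 0a->1.
b: 0b undefined. 0b->0: no, b/bbb meet in 0. 0b->1: ok.
aa: 1a undefined. 1a->0: no, a/baaab meet in 1. 1a->1: ok.
ab: 1b undefined. 1b->0: no, ba/ababb meet in 1. 1b->1: no, ba/aabbb meet in 1. Open state 2: 1b->2.
aba: 2a undefined. 2a->0: no, ba/abab meet in 1. 2a->1: ok.
bbb: 2b undefined. 2b->0: no, ba/aabbb meet in 1. 2b->1: no, ba/ababb meet in 1. 2b->2: ok.
All examples now run through 3 states with every (state, symbol) defined. Accept strings end in {1}, Reject strings end in {2}; accept={1}.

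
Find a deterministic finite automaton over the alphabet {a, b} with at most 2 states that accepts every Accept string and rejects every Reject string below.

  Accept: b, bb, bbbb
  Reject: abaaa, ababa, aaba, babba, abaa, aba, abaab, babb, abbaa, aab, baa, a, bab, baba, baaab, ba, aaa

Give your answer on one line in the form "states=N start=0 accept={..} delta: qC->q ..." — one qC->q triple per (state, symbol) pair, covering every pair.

states=2 start=0 accept={0} delta: 0a->1 0b->0 1a->1 1b->1

State merging on the prefix tree: take the shortest (then alphabetical) example prefix whose next move is undefined and point that move at state 0, else 1, else 2, ...; a target is out if some Accept/Reject pair would then sit in one state with the same input left (inseparable). If every existing state is out, open a new one.
a: 0a undefined. 0a->0: no, b/aab meet in 0 with "b" left. Open state 1: 0a->1.
b: 0b undefined. 0b->0: ok.
aa: 1a undefined. 1a->0: no, b/aab meet in 0. 1a->1: ok.
ab: 1b undefined. 1b->0: no, b/abaab meet in 0. 1b->1: ok.
All examples now run through 2 states with every (state, symbol) defined. Accept strings end in {0}, Reject strings end in {1}; accept={0}.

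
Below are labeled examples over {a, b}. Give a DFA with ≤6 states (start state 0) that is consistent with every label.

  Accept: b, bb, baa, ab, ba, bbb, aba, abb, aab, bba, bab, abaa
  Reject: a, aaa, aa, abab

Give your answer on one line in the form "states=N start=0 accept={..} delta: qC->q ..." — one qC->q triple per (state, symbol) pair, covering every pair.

Grow the machine one transition at a time. Run the examples from 0; the earliest place one falls off (shortest prefix, ties alphabetical) gets sent to the lowest-numbered state that keeps every Accept/Reject pair distinguishable — a pair clashes when both reach the same state with identical unread suffix — and to a fresh state only if none does.
a: 0a undefined. 0a->0: no, bab/abab meet in 0 with "bab" left. Open state 1: 0a->1.
b: 0b undefined. 0b->0: no, baa/aa meet in 1 with "a" left. 0b->1: no, b/a meet in 1. Open state 2: 0b->2.
aa: 1a undefined. 1a->0: ok.
ab: 1b undefined. 1b->0: no, ab/aa meet in 0. 1b->1: no, b/abab meet in 2. 1b->2: no, bab/abab meet in 2 with "ab" left. Open state 3: 1b->3.
ba: 2a undefined. 2a->0: no, baa/a meet in 1. 2a->1: no, baa/aa meet in 0. 2a->2: ok.
bb: 2b undefined. 2b->0: no, bb/aa meet in 0. 2b->1: no, bb/a meet in 1. 2b->2: ok.
aba: 3a undefined. 3a->0: no, b/abab meet in 2. 3a->1: no, ab/abab meet in 3. 3a->2: no, b/abab meet in 2. 3a->3: no, abb/abab meet in 3 with "b" left. Open state 4: 3a->4.
abb: 3b undefined. 3b->0: no, abb/aa meet in 0. 3b->1: no, abb/a meet in 1. 3b->2: ok.
abaa: 4a undefined. 4a->0: no, abaa/aa meet in 0. 4a->1: no, abaa/a meet in 1. 4a->2: ok.
abab: 4b undefined. 4b->0: ok.
All examples now run through 5 states with every (state, symbol) defined. Accept strings end in {2,3,4}, Reject strings end in {0,1}; accept={2,3,4}.

states=5 start=0 accept={2,3,4} delta: 0a->1 0b->2 1a->0 1b->3 2a->2 2b->2 3a->4 3b->2 4a->2 4b->0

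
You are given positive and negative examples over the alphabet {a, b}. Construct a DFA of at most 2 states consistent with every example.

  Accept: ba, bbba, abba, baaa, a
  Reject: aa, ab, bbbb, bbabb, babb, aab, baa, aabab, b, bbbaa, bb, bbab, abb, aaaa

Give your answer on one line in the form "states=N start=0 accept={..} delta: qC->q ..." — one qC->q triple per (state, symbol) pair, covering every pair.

states=2 start=0 accept={1} delta: 0a->1 0b->0 1a->0 1b->0

Fold the examples into a partial DFA from state 0: repeatedly fix the first undefined (state, symbol) met by the shortest-then-alphabetical prefix, trying targets in increasing order and rejecting any under which an Accept and a Reject string meet in one state with the same remainder; add a state when all current targets are rejected. Accepting states are where Accept strings end.
a: 0a undefined. 0a->0: no, a/aa meet in 0. Open state 1: 0a->1.
b: 0b undefined. 0b->0: ok.
aa: 1a undefined. 1a->0: ok.
ab: 1b undefined. 1b->0: ok.
All examples now run through 2 states with every (state, symbol) defined. Accept strings end in {1}, Reject strings end in {0}; accept={1}.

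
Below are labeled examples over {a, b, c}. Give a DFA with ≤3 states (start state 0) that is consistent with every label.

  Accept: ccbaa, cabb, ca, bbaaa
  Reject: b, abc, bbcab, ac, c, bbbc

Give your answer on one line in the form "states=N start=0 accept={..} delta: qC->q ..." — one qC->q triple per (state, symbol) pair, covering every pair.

states=2 start=0 accept={0} delta: 0a->0 0b->1 0c->1 1a->0 1b->0 1c->1

Grow the machine one transition at a time. Run the examples from 0; the earliest place one falls off (shortest prefix, ties alphabetical) gets sent to the lowest-numbered state that keeps every Accept/Reject pair distinguishable — a pair clashes when both reach the same state with identical unread suffix — and to a fresh state only if none does.
a: 0a undefined. 0a->0: ok.
b: 0b undefined. 0b->0: no, bbaaa/b meet in 0. Open state 1: 0b->1.
c: 0c undefined. 0c->0: no, ca/ac meet in 0. 0c->1: ok.
bb: 1b undefined. 1b->0: ok.
ca: 1a undefined. 1a->0: ok.
cc: 1c undefined. 1c->0: no, ccbaa/abc meet in 0. 1c->1: ok.
All examples now run through 2 states with every (state, symbol) defined. Accept strings end in {0}, Reject strings end in {1}; accept={0}.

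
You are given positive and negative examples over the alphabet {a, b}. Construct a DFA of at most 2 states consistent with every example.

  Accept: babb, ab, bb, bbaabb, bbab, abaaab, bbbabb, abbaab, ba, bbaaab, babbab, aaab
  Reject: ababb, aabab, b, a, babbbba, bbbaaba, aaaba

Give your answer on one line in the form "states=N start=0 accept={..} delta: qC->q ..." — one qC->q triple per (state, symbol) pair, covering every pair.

states=2 start=0 accept={0} delta: 0a->1 0b->1 1a->0 1b->0

Grow the machine one transition at a time. Run the examples from 0; the earliest place one falls off (shortest prefix, ties alphabetical) gets sent to the lowest-numbered state that keeps every Accept/Reject pair distinguishable — a pair clashes when both reach the same state with identical unread suffix — and to a fresh state only if none does.
a: 0a undefined. 0a->0: no, babb/ababb meet in 0 with "babb" left. Open state 1: 0a->1.
b: 0b undefined. 0b->0: no, bb/b meet in 0. 0b->1: ok.
aa: 1a undefined. 1a->0: ok.
ab: 1b undefined. 1b->0: ok.
All examples now run through 2 states with every (state, symbol) defined. Accept strings end in {0}, Reject strings end in {1}; accept={0}.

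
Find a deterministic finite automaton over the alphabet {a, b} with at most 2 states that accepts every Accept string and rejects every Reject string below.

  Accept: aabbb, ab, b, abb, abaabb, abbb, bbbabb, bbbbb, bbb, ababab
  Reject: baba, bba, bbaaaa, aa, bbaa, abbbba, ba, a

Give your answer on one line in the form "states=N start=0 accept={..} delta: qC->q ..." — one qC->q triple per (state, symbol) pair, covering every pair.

Fold the examples into a partial DFA from state 0: repeatedly fix the first undefined (state, symbol) met by the shortest-then-alphabetical prefix, trying targets in increasing order and rejecting any under which an Accept and a Reject string meet in one state with the same remainder; add a state when all current targets are rejected. Accepting states are where Accept strings end.
a: 0a undefined. 0a->0: ok.
b: 0b undefined. 0b->0: no, aabbb/baba meet in 0. Open state 1: 0b->1.
ba: 1a undefined. 1a->0: ok.
bb: 1b undefined. 1b->0: no, abb/baba meet in 0. 1b->1: ok.
All examples now run through 2 states with every (state, symbol) defined. Accept strings end in {1}, Reject strings end in {0}; accept={1}.

states=2 start=0 accept={1} delta: 0a->0 0b->1 1a->0 1b->1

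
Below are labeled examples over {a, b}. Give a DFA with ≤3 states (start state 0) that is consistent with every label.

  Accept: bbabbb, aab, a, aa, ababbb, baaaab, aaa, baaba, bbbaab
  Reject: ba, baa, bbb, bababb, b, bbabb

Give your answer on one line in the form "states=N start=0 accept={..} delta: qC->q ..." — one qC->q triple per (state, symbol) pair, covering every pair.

Fold the examples into a partial DFA from state 0: repeatedly fix the first undefined (state, symbol) met by the shortest-then-alphabetical prefix, trying targets in increasing order and rejecting any under which an Accept and a Reject string meet in one state with the same remainder; add a state when all current targets are rejected. Accepting states are where Accept strings end.
a: 0a undefined. 0a->0: no, aab/b meet in 0 with "b" left. Open state 1: 0a->1.
b: 0b undefined. 0b->0: no, a/ba meet in 1. 0b->1: no, a/b meet in 1. Open state 2: 0b->2.
aa: 1a undefined. 1a->0: no, aab/b meet in 2. 1a->1: ok.
ab: 1b undefined. 1b->0: ok.
ba: 2a undefined. 2a->0: no, aab/ba meet in 0. 2a->1: no, a/ba meet in 1. 2a->2: ok.
bb: 2b undefined. 2b->0: ok.
All examples now run through 3 states with every (state, symbol) defined. Accept strings end in {0,1}, Reject strings end in {2}; accept={0,1}.

states=3 start=0 accept={0,1} delta: 0a->1 0b->2 1a->1 1b->0 2a->2 2b->0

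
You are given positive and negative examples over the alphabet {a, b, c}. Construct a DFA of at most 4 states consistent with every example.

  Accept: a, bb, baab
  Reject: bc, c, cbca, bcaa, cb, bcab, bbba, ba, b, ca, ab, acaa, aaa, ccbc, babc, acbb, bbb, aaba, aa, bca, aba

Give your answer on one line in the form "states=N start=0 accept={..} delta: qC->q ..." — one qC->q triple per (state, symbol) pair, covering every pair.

State merging on the prefix tree: take the shortest (then alphabetical) example prefix whose next move is undefined and point that move at state 0, else 1, else 2, ...; a target is out if some Accept/Reject pair would then sit in one state with the same input left (inseparable). If every existing state is out, open a new one.
a: 0a undefined. 0a->0: no, a/aaa meet in 0. Open state 1: 0a->1.
b: 0b undefined. 0b->0: no, a/bbba meet in 1. 0b->1: no, a/b meet in 1. Open state 2: 0b->2.
c: 0c undefined. 0c->0: no, a/ca meet in 1. 0c->1: no, a/c meet in 1. 0c->2: no, bb/cb meet in 2 with "b" left. Open state 3: 0c->3.
aa: 1a undefined. 1a->0: no, a/aaa meet in 1. 1a->1: no, a/aaa meet in 1. 1a->2: ok.
ab: 1b undefined. 1b->0: no, a/aba meet in 1. 1b->1: no, a/ab meet in 1. 1b->2: ok.
ac: 1c undefined. 1c->0: no, bb/acbb meet in 2 with "b" left. 1c->1: no, bb/acbb meet in 2 with "b" left. 1c->2: ok.
ba: 2a undefined. 2a->0: no, a/acaa meet in 1. 2a->1: no, a/ba meet in 1. 2a->2: ok.
bb: 2b undefined. 2b->0: no, a/aaba meet in 1. 2b->1: ok.
bc: 2c undefined. 2c->0: no, a/bca meet in 1. 2c->1: no, a/bc meet in 1. 2c->2: no, a/bcab meet in 1. 2c->3: ok.
ca: 3a undefined. 3a->0: no, a/bcaa meet in 1. 3a->1: no, a/ca meet in 1. 3a->2: no, a/bcab meet in 1. 3a->3: ok.
cb: 3b undefined. 3b->0: ok.
cc: 3c undefined. 3c->0: ok.
All examples now run through 4 states with every (state, symbol) defined. Accept strings end in {1}, Reject strings end in {0,2,3}; accept={1}.

states=4 start=0 accept={1} delta: 0a->1 0b->2 0c->3 1a->2 1b->2 1c->2 2a->2 2b->1 2c->3 3a->3 3b->0 3c->0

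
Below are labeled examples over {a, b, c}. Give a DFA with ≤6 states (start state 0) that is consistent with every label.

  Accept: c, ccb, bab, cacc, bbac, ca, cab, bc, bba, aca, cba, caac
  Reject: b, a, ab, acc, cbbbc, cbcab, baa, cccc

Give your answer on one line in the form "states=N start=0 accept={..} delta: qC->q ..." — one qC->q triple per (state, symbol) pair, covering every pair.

State merging on the prefix tree: take the shortest (then alphabetical) example prefix whose next move is undefined and point that move at state 0, else 1, else 2, ...; a target is out if some Accept/Reject pair would then sit in one state with the same input left (inseparable). If every existing state is out, open a new one.
a: 0a undefined. 0a->0: ok.
b: 0b undefined. 0b->0: no, bab/b meet in 0. Open state 1: 0b->1.
c: 0c undefined. 0c->0: no, c/a meet in 0. 0c->1: no, c/b meet in 1. Open state 2: 0c->2.
ba: 1a undefined. 1a->0: no, bab/b meet in 1. 1a->1: ok.
bb: 1b undefined. 1b->0: no, bab/a meet in 0. 1b->1: no, bab/b meet in 1. 1b->2: ok.
bc: 1c undefined. 1c->0: no, bc/a meet in 0. 1c->1: no, bc/b meet in 1. 1c->2: ok.
ca: 2a undefined. 2a->0: no, cacc/acc meet in 2 with "c" left. 2a->1: no, cacc/acc meet in 2 with "c" left. 2a->2: no, bbac/acc meet in 2 with "c" left. Open state 3: 2a->3.
cb: 2b undefined. 2b->0: no, cab/cbcab meet in 3 with "b" left. 2b->1: no, c/cbbbc meet in 2. 2b->2: ok.
cc: 2c undefined. 2c->0: no, ccb/b meet in 1. 2c->1: no, c/cbcab meet in 2. 2c->2: no, c/acc meet in 2. 2c->3: no, cacc/cccc meet in 3 with "cc" left. Open state 4: 2c->4.
caa: 3a undefined. 3a->0: ok.
cab: 3b undefined. 3b->0: no, cab/a meet in 0. 3b->1: no, cab/b meet in 1. 3b->2: ok.
cac: 3c undefined. 3c->0: no, bbac/a meet in 0. 3c->1: no, bbac/b meet in 1. 3c->2: no, cacc/acc meet in 4. 3c->3: ok.
ccb: 4b undefined. 4b->0: no, ccb/a meet in 0. 4b->1: no, ccb/b meet in 1. 4b->2: ok.
ccc: 4c undefined. 4c->0: no, c/cccc meet in 2. 4c->1: no, c/cccc meet in 2. 4c->2: ok.
cbca: 4a undefined. 4a->0: ok.
All examples now run through 5 states with every (state, symbol) defined. Accept strings end in {2,3}, Reject strings end in {0,1,4}; accept={2,3}.

states=5 start=0 accept={2,3} delta: 0a->0 0b->1 0c->2 1a->1 1b->2 1c->2 2a->3 2b->2 2c->4 3a->0 3b->2 3c->3 4a->0 4b->2 4c->2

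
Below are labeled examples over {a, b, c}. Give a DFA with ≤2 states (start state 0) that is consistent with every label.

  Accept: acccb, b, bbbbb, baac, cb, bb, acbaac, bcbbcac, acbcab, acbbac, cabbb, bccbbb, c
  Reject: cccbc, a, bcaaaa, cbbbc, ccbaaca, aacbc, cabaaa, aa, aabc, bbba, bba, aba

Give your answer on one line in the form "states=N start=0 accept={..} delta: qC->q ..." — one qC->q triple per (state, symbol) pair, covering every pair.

states=2 start=0 accept={1} delta: 0a->0 0b->1 0c->1 1a->0 1b->1 1c->0

Grow the machine one transition at a time. Run the examples from 0; the earliest place one falls off (shortest prefix, ties alphabetical) gets sent to the lowest-numbered state that keeps every Accept/Reject pair distinguishable — a pair clashes when both reach the same state with identical unread suffix — and to a fresh state only if none does.
a: 0a undefined. 0a->0: ok.
b: 0b undefined. 0b->0: no, b/a meet in 0. Open state 1: 0b->1.
c: 0c undefined. 0c->0: no, c/a meet in 0. 0c->1: ok.
ba: 1a undefined. 1a->0: ok.
bb: 1b undefined. 1b->0: no, b/cbbbc meet in 1. 1b->1: ok.
bc: 1c undefined. 1c->0: ok.
All examples now run through 2 states with every (state, symbol) defined. Accept strings end in {1}, Reject strings end in {0}; accept={1}.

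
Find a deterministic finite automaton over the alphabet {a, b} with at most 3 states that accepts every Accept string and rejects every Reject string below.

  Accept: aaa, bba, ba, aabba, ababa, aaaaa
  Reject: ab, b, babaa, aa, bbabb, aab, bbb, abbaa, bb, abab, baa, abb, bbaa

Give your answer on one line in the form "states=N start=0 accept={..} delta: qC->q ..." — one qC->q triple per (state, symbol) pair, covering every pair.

State merging on the prefix tree: take the shortest (then alphabetical) example prefix whose next move is undefined and point that move at state 0, else 1, else 2, ...; a target is out if some Accept/Reject pair would then sit in one state with the same input left (inseparable). If every existing state is out, open a new one.
a: 0a undefined. 0a->0: no, aaa/aa meet in 0. Open state 1: 0a->1.
b: 0b undefined. 0b->0: ok.
aa: 1a undefined. 1a->0: ok.
ab: 1b undefined. 1b->0: ok.
All examples now run through 2 states with every (state, symbol) defined. Accept strings end in {1}, Reject strings end in {0}; accept={1}.

states=2 start=0 accept={1} delta: 0a->1 0b->0 1a->0 1b->0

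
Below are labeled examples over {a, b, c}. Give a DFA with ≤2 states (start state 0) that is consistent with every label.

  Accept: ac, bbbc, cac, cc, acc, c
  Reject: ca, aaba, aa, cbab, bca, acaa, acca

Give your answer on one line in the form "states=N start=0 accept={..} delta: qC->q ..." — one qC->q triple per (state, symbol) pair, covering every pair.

Grow the machine one transition at a time. Run the examples from 0; the earliest place one falls off (shortest prefix, ties alphabetical) gets sent to the lowest-numbered state that keeps every Accept/Reject pair distinguishable — a pair clashes when both reach the same state with identical unread suffix — and to a fresh state only if none does.
a: 0a undefined. 0a->0: ok.
b: 0b undefined. 0b->0: ok.
c: 0c undefined. 0c->0: no, ac/ca meet in 0. Open state 1: 0c->1.
ca: 1a undefined. 1a->0: ok.
cb: 1b undefined. 1b->0: ok.
cc: 1c undefined. 1c->0: no, cc/ca meet in 0. 1c->1: ok.
All examples now run through 2 states with every (state, symbol) defined. Accept strings end in {1}, Reject strings end in {0}; accept={1}.

states=2 start=0 accept={1} delta: 0a->0 0b->0 0c->1 1a->0 1b->0 1c->1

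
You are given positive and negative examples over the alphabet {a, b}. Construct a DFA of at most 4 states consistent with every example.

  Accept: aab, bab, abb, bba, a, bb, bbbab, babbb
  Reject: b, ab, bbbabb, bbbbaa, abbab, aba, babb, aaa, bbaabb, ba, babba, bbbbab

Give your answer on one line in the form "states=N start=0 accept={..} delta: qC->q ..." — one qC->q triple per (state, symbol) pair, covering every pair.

states=3 start=0 accept={0,1} delta: 0a->1 0b->2 1a->2 1b->2 2a->2 2b->0

Fold the examples into a partial DFA from state 0: repeatedly fix the first undefined (state, symbol) met by the shortest-then-alphabetical prefix, trying targets in increasing order and rejecting any under which an Accept and a Reject string meet in one state with the same remainder; add a state when all current targets are rejected. Accepting states are where Accept strings end.
a: 0a undefined. 0a->0: no, aab/b meet in 0 with "b" left. Open state 1: 0a->1.
b: 0b undefined. 0b->0: no, bab/ab meet in 1 with "b" left. 0b->1: no, bba/aba meet in 1 with "ba" left. Open state 2: 0b->2.
aa: 1a undefined. 1a->0: no, aab/b meet in 2. 1a->1: no, aab/ab meet in 1 with "b" left. 1a->2: ok.
ab: 1b undefined. 1b->0: no, bab/abbab meet in 2 with "ab" left. 1b->1: no, aab/abbab meet in 2 with "b" left. 1b->2: ok.
ba: 2a undefined. 2a->0: no, aab/babb meet in 2 with "b" left. 2a->1: no, aab/babb meet in 2 with "b" left. 2a->2: ok.
bb: 2b undefined. 2b->0: ok.
All examples now run through 3 states with every (state, symbol) defined. Accept strings end in {0,1}, Reject strings end in {2}; accept={0,1}.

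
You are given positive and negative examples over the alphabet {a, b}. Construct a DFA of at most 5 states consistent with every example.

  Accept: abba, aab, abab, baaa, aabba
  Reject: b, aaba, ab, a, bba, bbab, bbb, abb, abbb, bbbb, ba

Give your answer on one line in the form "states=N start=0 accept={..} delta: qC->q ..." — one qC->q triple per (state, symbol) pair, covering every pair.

states=4 start=0 accept={2,3} delta: 0a->1 0b->0 1a->2 1b->1 2a->2 2b->3 3a->0 3b->1

Grow the machine one transition at a time. Run the examples from 0; the earliest place one falls off (shortest prefix, ties alphabetical) gets sent to the lowest-numbered state that keeps every Accept/Reject pair distinguishable — a pair clashes when both reach the same state with identical unread suffix — and to a fresh state only if none does.
a: 0a undefined. 0a->0: no, abba/bba meet in 0 with "bba" left. Open state 1: 0a->1.
b: 0b undefined. 0b->0: ok.
aa: 1a undefined. 1a->0: no, aab/b meet in 0. 1a->1: no, aab/ab meet in 1 with "b" left. Open state 2: 1a->2.
ab: 1b undefined. 1b->0: no, abba/a meet in 1. 1b->1: ok.
aab: 2b undefined. 2b->0: no, aab/b meet in 0. 2b->1: no, abba/aaba meet in 2. 2b->2: no, baaa/aaba meet in 2 with "a" left. Open state 3: 2b->3.
aaba: 3a undefined. 3a->0: ok.
aabb: 3b undefined. 3b->0: no, aabba/ab meet in 1. 3b->1: ok.
baaa: 2a undefined. 2a->0: no, baaa/b meet in 0. 2a->1: no, baaa/ab meet in 1. 2a->2: ok.
All examples now run through 4 states with every (state, symbol) defined. Accept strings end in {2,3}, Reject strings end in {0,1}; accept={2,3}.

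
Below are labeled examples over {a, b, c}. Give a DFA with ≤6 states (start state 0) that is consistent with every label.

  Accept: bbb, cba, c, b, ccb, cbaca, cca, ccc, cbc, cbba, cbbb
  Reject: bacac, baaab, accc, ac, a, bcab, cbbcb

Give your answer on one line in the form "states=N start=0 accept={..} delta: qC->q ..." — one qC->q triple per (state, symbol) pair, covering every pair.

Grow the machine one transition at a time. Run the examples from 0; the earliest place one falls off (shortest prefix, ties alphabetical) gets sent to the lowest-numbered state that keeps every Accept/Reject pair distinguishable — a pair clashes when both reach the same state with identical unread suffix — and to a fresh state only if none does.
a: 0a undefined. 0a->0: no, c/ac meet in 0 with "c" left. Open state 1: 0a->1.
b: 0b undefined. 0b->0: ok.
c: 0c undefined. 0c->0: no, bbb/cbbcb meet in 0. 0c->1: no, c/a meet in 1. Open state 2: 0c->2.
ac: 1c undefined. 1c->0: no, bbb/bacac meet in 0. 1c->1: ok.
cb: 2b undefined. 2b->0: no, bbb/cbbcb meet in 0. 2b->1: no, cbc/accc meet in 1. 2b->2: no, ccb/cbbcb meet in 2 with "cb" left. Open state 3: 2b->3.
cc: 2c undefined. 2c->0: no, cca/accc meet in 1. 2c->1: no, ccc/accc meet in 1. 2c->2: ok.
baa: 1a undefined. 1a->0: no, c/bacac meet in 2. 1a->1: ok.
bca: 2a undefined. 2a->0: no, bbb/bcab meet in 0. 2a->1: no, cca/bacac meet in 1. 2a->2: no, ccb/bcab meet in 3. 2a->3: ok.
cba: 3a undefined. 3a->0: ok.
cbb: 3b undefined. 3b->0: no, bbb/bcab meet in 0. 3b->1: no, cbba/bacac meet in 1. 3b->2: no, c/bcab meet in 2. 3b->3: no, ccb/bcab meet in 3. Open state 4: 3b->4.
cbc: 3c undefined. 3c->0: ok.
cbba: 4a undefined. 4a->0: ok.
cbbb: 4b undefined. 4b->0: ok.
cbbc: 4c undefined. 4c->0: no, bbb/cbbcb meet in 0. 4c->1: ok.
baaab: 1b undefined. 1b->0: no, bbb/baaab meet in 0. 1b->1: ok.
All examples now run through 5 states with every (state, symbol) defined. Accept strings end in {0,2,3}, Reject strings end in {1,4}; accept={0,2,3}.

states=5 start=0 accept={0,2,3} delta: 0a->1 0b->0 0c->2 1a->1 1b->1 1c->1 2a->3 2b->3 2c->2 3a->0 3b->4 3c->0 4a->0 4b->0 4c->1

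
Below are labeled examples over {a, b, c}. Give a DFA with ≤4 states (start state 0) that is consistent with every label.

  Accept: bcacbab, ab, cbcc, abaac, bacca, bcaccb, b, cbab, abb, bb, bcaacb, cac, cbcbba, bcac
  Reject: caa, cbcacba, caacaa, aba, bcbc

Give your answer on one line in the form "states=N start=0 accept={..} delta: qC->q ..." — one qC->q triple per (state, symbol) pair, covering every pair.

Fold the examples into a partial DFA from state 0: repeatedly fix the first undefined (state, symbol) met by the shortest-then-alphabetical prefix, trying targets in increasing order and rejecting any under which an Accept and a Reject string meet in one state with the same remainder; add a state when all current targets are rejected. Accepting states are where Accept strings end.
a: 0a undefined. 0a->0: ok.
b: 0b undefined. 0b->0: no, ab/aba meet in 0. Open state 1: 0b->1.
c: 0c undefined. 0c->0: no, cac/caa meet in 0. 0c->1: ok.
ba: 1a undefined. 1a->0: ok.
bb: 1b undefined. 1b->0: no, abb/caa meet in 0. 1b->1: ok.
bc: 1c undefined. 1c->0: no, bacca/caa meet in 0. 1c->1: no, bcacbab/bcbc meet in 1. Open state 2: 1c->2.
bca: 2a undefined. 2a->0: no, bacca/caa meet in 0. 2a->1: ok.
bcb: 2b undefined. 2b->0: no, bcacbab/bcbc meet in 1. 2b->1: no, cbcbba/caa meet in 0. 2b->2: no, bcacbab/cbcacba meet in 1. Open state 3: 2b->3.
bcbc: 3c undefined. 3c->0: ok.
cbcc: 2c undefined. 2c->0: no, cbcc/caa meet in 0. 2c->1: ok.
cbcbb: 3b undefined. 3b->0: no, cbcbba/caa meet in 0. 3b->1: no, cbcbba/caa meet in 0. 3b->2: ok.
bcacba: 3a undefined. 3a->0: ok.
All examples now run through 4 states with every (state, symbol) defined. Accept strings end in {1,2}, Reject strings end in {0}; accept={1,2}.

states=4 start=0 accept={1,2} delta: 0a->0 0b->1 0c->1 1a->0 1b->1 1c->2 2a->1 2b->3 2c->1 3a->0 3b->2 3c->0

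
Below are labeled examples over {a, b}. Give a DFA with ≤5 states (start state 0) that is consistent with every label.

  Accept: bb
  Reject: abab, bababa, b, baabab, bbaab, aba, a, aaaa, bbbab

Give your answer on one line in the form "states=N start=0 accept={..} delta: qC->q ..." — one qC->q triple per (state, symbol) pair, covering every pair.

states=3 start=0 accept={2} delta: 0a->0 0b->1 1a->0 1b->2 2a->0 2b->0

State merging on the prefix tree: take the shortest (then alphabetical) example prefix whose next move is undefined and point that move at state 0, else 1, else 2, ...; a target is out if some Accept/Reject pair would then sit in one state with the same input left (inseparable). If every existing state is out, open a new one.
a: 0a undefined. 0a->0: ok.
b: 0b undefined. 0b->0: no, bb/abab meet in 0. Open state 1: 0b->1.
ba: 1a undefined. 1a->0: ok.
bb: 1b undefined. 1b->0: no, bb/bababa meet in 0. 1b->1: no, bb/abab meet in 1. Open state 2: 1b->2.
bba: 2a undefined. 2a->0: ok.
bbb: 2b undefined. 2b->0: ok.
All examples now run through 3 states with every (state, symbol) defined. Accept strings end in {2}, Reject strings end in {0,1}; accept={2}.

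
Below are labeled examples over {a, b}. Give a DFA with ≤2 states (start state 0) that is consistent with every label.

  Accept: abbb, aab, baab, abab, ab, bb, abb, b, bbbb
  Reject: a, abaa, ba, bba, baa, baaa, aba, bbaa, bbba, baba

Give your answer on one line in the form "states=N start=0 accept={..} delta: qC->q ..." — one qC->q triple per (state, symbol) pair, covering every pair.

Grow the machine one transition at a time. Run the examples from 0; the earliest place one falls off (shortest prefix, ties alphabetical) gets sent to the lowest-numbered state that keeps every Accept/Reject pair distinguishable — a pair clashes when both reach the same state with identical unread suffix — and to a fresh state only if none does.
a: 0a undefined. 0a->0: ok.
b: 0b undefined. 0b->0: no, abbb/a meet in 0. Open state 1: 0b->1.
ba: 1a undefined. 1a->0: ok.
bb: 1b undefined. 1b->0: no, bb/a meet in 0. 1b->1: ok.
All examples now run through 2 states with every (state, symbol) defined. Accept strings end in {1}, Reject strings end in {0}; accept={1}.

states=2 start=0 accept={1} delta: 0a->0 0b->1 1a->0 1b->1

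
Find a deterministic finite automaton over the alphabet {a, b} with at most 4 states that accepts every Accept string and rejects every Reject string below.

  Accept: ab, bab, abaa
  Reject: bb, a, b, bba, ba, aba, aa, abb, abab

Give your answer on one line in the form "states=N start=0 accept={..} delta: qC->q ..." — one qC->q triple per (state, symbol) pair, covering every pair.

Grow the machine one transition at a time. Run the examples from 0; the earliest place one falls off (shortest prefix, ties alphabetical) gets sent to the lowest-numbered state that keeps every Accept/Reject pair distinguishable — a pair clashes when both reach the same state with identical unread suffix — and to a fresh state only if none does.
a: 0a undefined. 0a->0: no, ab/b meet in 0 with "b" left. Open state 1: 0a->1.
b: 0b undefined. 0b->0: ok.
aa: 1a undefined. 1a->0: ok.
ab: 1b undefined. 1b->0: no, ab/bb meet in 0. 1b->1: no, ab/a meet in 1. Open state 2: 1b->2.
aba: 2a undefined. 2a->0: no, abaa/a meet in 1. 2a->1: no, ab/abab meet in 2. 2a->2: no, ab/aba meet in 2. Open state 3: 2a->3.
abb: 2b undefined. 2b->0: ok.
abaa: 3a undefined. 3a->0: no, abaa/bb meet in 0. 3a->1: no, abaa/a meet in 1. 3a->2: ok.
abab: 3b undefined. 3b->0: ok.
All examples now run through 4 states with every (state, symbol) defined. Accept strings end in {2}, Reject strings end in {0,1,3}; accept={2}.

states=4 start=0 accept={2} delta: 0a->1 0b->0 1a->0 1b->2 2a->3 2b->0 3a->2 3b->0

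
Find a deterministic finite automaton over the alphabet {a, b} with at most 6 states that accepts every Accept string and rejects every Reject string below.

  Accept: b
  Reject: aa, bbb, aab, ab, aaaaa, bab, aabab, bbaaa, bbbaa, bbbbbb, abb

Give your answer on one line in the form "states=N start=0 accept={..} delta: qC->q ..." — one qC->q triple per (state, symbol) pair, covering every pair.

State merging on the prefix tree: take the shortest (then alphabetical) example prefix whose next move is undefined and point that move at state 0, else 1, else 2, ...; a target is out if some Accept/Reject pair would then sit in one state with the same input left (inseparable). If every existing state is out, open a new one.
a: 0a undefined. 0a->0: no, b/aab meet in 0 with "b" left. Open state 1: 0a->1.
b: 0b undefined. 0b->0: no, b/bbb meet in 0. 0b->1: ok.
aa: 1a undefined. 1a->0: no, b/aab meet in 1. 1a->1: no, b/aa meet in 1. Open state 2: 1a->2.
ab: 1b undefined. 1b->0: no, b/bbb meet in 1. 1b->1: no, b/bbb meet in 1. 1b->2: ok.
aaa: 2a undefined. 2a->0: ok.
aab: 2b undefined. 2b->0: ok.
All examples now run through 3 states with every (state, symbol) defined. Accept strings end in {1}, Reject strings end in {0,2}; accept={1}.

states=3 start=0 accept={1} delta: 0a->1 0b->1 1a->2 1b->2 2a->0 2b->0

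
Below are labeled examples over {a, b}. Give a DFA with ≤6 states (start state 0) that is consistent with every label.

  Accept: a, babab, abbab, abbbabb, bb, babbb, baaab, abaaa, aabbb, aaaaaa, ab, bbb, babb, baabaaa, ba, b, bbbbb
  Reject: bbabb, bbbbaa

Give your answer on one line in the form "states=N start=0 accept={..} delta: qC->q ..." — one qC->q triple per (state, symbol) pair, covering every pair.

states=5 start=0 accept={0,1,2,3} delta: 0a->0 0b->1 1a->0 1b->2 2a->2 2b->3 3a->0 3b->4 4a->4 4b->0

State merging on the prefix tree: take the shortest (then alphabetical) example prefix whose next move is undefined and point that move at state 0, else 1, else 2, ...; a target is out if some Accept/Reject pair would then sit in one state with the same input left (inseparable). If every existing state is out, open a new one.
a: 0a undefined. 0a->0: ok.
b: 0b undefined. 0b->0: no, a/bbabb meet in 0. Open state 1: 0b->1.
ba: 1a undefined. 1a->0: ok.
bb: 1b undefined. 1b->0: no, a/bbabb meet in 0. 1b->1: no, a/bbbbaa meet in 0. Open state 2: 1b->2.
bba: 2a undefined. 2a->0: no, bb/bbabb meet in 2. 2a->1: no, babbb/bbabb meet in 2 with "b" left. 2a->2: ok.
bbb: 2b undefined. 2b->0: no, a/bbbbaa meet in 0. 2b->1: no, abbbabb/bbabb meet in 2. 2b->2: no, abbab/bbabb meet in 2. Open state 3: 2b->3.
bbbb: 3b undefined. 3b->0: no, a/bbabb meet in 0. 3b->1: no, a/bbbbaa meet in 0. 3b->2: no, bb/bbabb meet in 2. 3b->3: no, abbab/bbabb meet in 3. Open state 4: 3b->4.
abbba: 3a undefined. 3a->0: ok.
bbbba: 4a undefined. 4a->0: no, a/bbbbaa meet in 0. 4a->1: no, a/bbbbaa meet in 0. 4a->2: no, abbbabb/bbbbaa meet in 2. 4a->3: no, a/bbbbaa meet in 0. 4a->4: ok.
bbbbb: 4b undefined. 4b->0: ok.
All examples now run through 5 states with every (state, symbol) defined. Accept strings end in {0,1,2,3}, Reject strings end in {4}; accept={0,1,2,3}.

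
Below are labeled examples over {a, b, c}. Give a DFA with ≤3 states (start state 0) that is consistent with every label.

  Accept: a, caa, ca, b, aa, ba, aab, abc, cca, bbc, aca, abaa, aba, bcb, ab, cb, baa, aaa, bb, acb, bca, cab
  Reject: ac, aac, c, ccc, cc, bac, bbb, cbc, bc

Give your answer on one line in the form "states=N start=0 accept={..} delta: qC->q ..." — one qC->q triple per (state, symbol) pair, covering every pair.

State merging on the prefix tree: take the shortest (then alphabetical) example prefix whose next move is undefined and point that move at state 0, else 1, else 2, ...; a target is out if some Accept/Reject pair would then sit in one state with the same input left (inseparable). If every existing state is out, open a new one.
a: 0a undefined. 0a->0: no, abc/bc meet in 0 with "bc" left. Open state 1: 0a->1.
b: 0b undefined. 0b->0: no, b/bbb meet in 0. 0b->1: ok.
c: 0c undefined. 0c->0: ok.
aa: 1a undefined. 1a->0: no, caa/aac meet in 0. 1a->1: ok.
ab: 1b undefined. 1b->0: no, a/bbb meet in 1. 1b->1: no, a/bbb meet in 1. Open state 2: 1b->2.
ac: 1c undefined. 1c->0: ok.
aba: 2a undefined. 2a->0: no, aba/ac meet in 0. 2a->1: ok.
abc: 2c undefined. 2c->0: no, abc/ac meet in 0. 2c->1: ok.
bbb: 2b undefined. 2b->0: ok.
All examples now run through 3 states with every (state, symbol) defined. Accept strings end in {1,2}, Reject strings end in {0}; accept={1,2}.

states=3 start=0 accept={1,2} delta: 0a->1 0b->1 0c->0 1a->1 1b->2 1c->0 2a->1 2b->0 2c->1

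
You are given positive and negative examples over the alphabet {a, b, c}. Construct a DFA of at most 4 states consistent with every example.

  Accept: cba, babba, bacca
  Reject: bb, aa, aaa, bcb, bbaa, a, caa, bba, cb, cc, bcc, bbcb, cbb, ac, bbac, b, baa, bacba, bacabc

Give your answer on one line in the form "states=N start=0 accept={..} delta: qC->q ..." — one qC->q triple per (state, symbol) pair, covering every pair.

states=4 start=0 accept={2} delta: 0a->0 0b->1 0c->0 1a->2 1b->0 1c->0 2a->0 2b->0 2c->3 3a->0 3b->0 3c->1

State merging on the prefix tree: take the shortest (then alphabetical) example prefix whose next move is undefined and point that move at state 0, else 1, else 2, ...; a target is out if some Accept/Reject pair would then sit in one state with the same input left (inseparable). If every existing state is out, open a new one.
a: 0a undefined. 0a->0: ok.
b: 0b undefined. 0b->0: no, cba/bacba meet in 0 with "cba" left. Open state 1: 0b->1.
c: 0c undefined. 0c->0: ok.
ba: 1a undefined. 1a->0: no, cba/aa meet in 0. 1a->1: no, cba/cb meet in 1. Open state 2: 1a->2.
bb: 1b undefined. 1b->0: ok.
bc: 1c undefined. 1c->0: ok.
baa: 2a undefined. 2a->0: ok.
bab: 2b undefined. 2b->0: ok.
bac: 2c undefined. 2c->0: no, cba/bacba meet in 2. 2c->1: no, bacca/bb meet in 0. 2c->2: no, bacca/bb meet in 0. Open state 3: 2c->3.
baca: 3a undefined. 3a->0: ok.
bacb: 3b undefined. 3b->0: ok.
bacc: 3c undefined. 3c->0: no, bacca/bb meet in 0. 3c->1: ok.
All examples now run through 4 states with every (state, symbol) defined. Accept strings end in {2}, Reject strings end in {0,1}; accept={2}.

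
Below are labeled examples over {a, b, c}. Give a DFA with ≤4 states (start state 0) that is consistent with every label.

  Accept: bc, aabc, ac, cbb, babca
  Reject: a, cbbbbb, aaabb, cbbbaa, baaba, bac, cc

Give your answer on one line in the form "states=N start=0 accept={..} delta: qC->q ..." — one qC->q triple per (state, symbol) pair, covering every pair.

Fold the examples into a partial DFA from state 0: repeatedly fix the first undefined (state, symbol) met by the shortest-then-alphabetical prefix, trying targets in increasing order and rejecting any under which an Accept and a Reject string meet in one state with the same remainder; add a state when all current targets are rejected. Accepting states are where Accept strings end.
a: 0a undefined. 0a->0: ok.
b: 0b undefined. 0b->0: no, bc/bac meet in 0 with "c" left. Open state 1: 0b->1.
c: 0c undefined. 0c->0: no, ac/a meet in 0. 0c->1: no, bc/cc meet in 1 with "c" left. Open state 2: 0c->2.
ba: 1a undefined. 1a->0: no, ac/bac meet in 2. 1a->1: no, bc/bac meet in 1 with "c" left. 1a->2: ok.
bc: 1c undefined. 1c->0: no, bc/a meet in 0. 1c->1: ok.
cb: 2b undefined. 2b->0: ok.
cc: 2c undefined. 2c->0: ok.
baa: 2a undefined. 2a->0: no, ac/baaba meet in 2. 2a->1: ok.
baab: 1b undefined. 1b->0: ok.
All examples now run through 3 states with every (state, symbol) defined. Accept strings end in {1,2}, Reject strings end in {0}; accept={1,2}.

states=3 start=0 accept={1,2} delta: 0a->0 0b->1 0c->2 1a->2 1b->0 1c->1 2a->1 2b->0 2c->0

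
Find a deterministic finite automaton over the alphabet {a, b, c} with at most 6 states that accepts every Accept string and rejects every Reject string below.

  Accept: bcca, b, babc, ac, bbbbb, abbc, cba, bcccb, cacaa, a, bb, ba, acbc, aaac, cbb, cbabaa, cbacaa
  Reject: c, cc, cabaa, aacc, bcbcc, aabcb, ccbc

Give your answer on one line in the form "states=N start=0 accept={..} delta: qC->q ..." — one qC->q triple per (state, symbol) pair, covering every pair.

Grow the machine one transition at a time. Run the examples from 0; the earliest place one falls off (shortest prefix, ties alphabetical) gets sent to the lowest-numbered state that keeps every Accept/Reject pair distinguishable — a pair clashes when both reach the same state with identical unread suffix — and to a fresh state only if none does.
a: 0a undefined. 0a->0: no, ac/c meet in 0 with "c" left. Open state 1: 0a->1.
b: 0b undefined. 0b->0: ok.
c: 0c undefined. 0c->0: no, b/c meet in 0. 0c->1: no, ac/cc meet in 1 with "c" left. Open state 2: 0c->2.
aa: 1a undefined. 1a->0: ok.
ab: 1b undefined. 1b->0: no, babc/c meet in 2. 1b->1: ok.
ac: 1c undefined. 1c->0: no, acbc/c meet in 2. 1c->1: ok.
ca: 2a undefined. 2a->0: no, b/cabaa meet in 0. 2a->1: no, babc/cabaa meet in 1. 2a->2: ok.
cb: 2b undefined. 2b->0: no, b/cabaa meet in 0. 2b->1: no, babc/cabaa meet in 1. 2b->2: no, cba/c meet in 2. Open state 3: 2b->3.
cc: 2c undefined. 2c->0: no, b/cc meet in 0. 2c->1: no, babc/cc meet in 1. 2c->2: no, bcca/c meet in 2. 2c->3: no, cacaa/cabaa meet in 3 with "aa" left. Open state 4: 2c->4.
cba: 3a undefined. 3a->0: no, babc/cabaa meet in 1. 3a->1: no, b/cabaa meet in 0. 3a->2: no, cba/c meet in 2. 3a->3: no, cba/cabaa meet in 3. 3a->4: no, bcca/cabaa meet in 4 with "a" left. Open state 5: 3a->5.
cbb: 3b undefined. 3b->0: ok.
ccb: 4b undefined. 4b->0: ok.
bcbc: 3c undefined. 3c->0: ok.
bcca: 4a undefined. 4a->0: ok.
bccc: 4c undefined. 4c->0: ok.
cbab: 5b undefined. 5b->0: ok.
cbac: 5c undefined. 5c->0: ok.
cabaa: 5a undefined. 5a->0: no, bcca/cabaa meet in 0. 5a->1: no, babc/cabaa meet in 1. 5a->2: ok.
All examples now run through 6 states with every (state, symbol) defined. Accept strings end in {0,1,5}, Reject strings end in {2,3,4}; accept={0,1,5}.

states=6 start=0 accept={0,1,5} delta: 0a->1 0b->0 0c->2 1a->0 1b->1 1c->1 2a->2 2b->3 2c->4 3a->5 3b->0 3c->0 4a->0 4b->0 4c->0 5a->2 5b->0 5c->0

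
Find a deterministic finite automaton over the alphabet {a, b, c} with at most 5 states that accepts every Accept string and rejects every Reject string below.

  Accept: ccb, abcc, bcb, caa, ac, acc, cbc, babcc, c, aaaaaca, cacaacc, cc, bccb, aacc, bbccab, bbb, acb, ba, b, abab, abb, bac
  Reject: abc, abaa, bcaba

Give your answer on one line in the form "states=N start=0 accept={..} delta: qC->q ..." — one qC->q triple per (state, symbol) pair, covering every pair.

Fold the examples into a partial DFA from state 0: repeatedly fix the first undefined (state, symbol) met by the shortest-then-alphabetical prefix, trying targets in increasing order and rejecting any under which an Accept and a Reject string meet in one state with the same remainder; add a state when all current targets are rejected. Accepting states are where Accept strings end.
a: 0a undefined. 0a->0: ok.
b: 0b undefined. 0b->0: no, ac/abc meet in 0 with "c" left. Open state 1: 0b->1.
c: 0c undefined. 0c->0: no, cbc/abc meet in 1 with "c" left. 0c->1: no, caa/abaa meet in 1 with "aa" left. Open state 2: 0c->2.
ba: 1a undefined. 1a->0: no, ba/abaa meet in 0. 1a->1: no, ba/abaa meet in 1. 1a->2: no, aaaaaca/abaa meet in 2 with "a" left. Open state 3: 1a->3.
bb: 1b undefined. 1b->0: ok.
bc: 1c undefined. 1c->0: no, ba/bcaba meet in 3. 1c->1: no, abcc/abc meet in 1. 1c->2: no, ac/abc meet in 2. 1c->3: no, ba/abc meet in 3. Open state 4: 1c->4.
ca: 2a undefined. 2a->0: ok.
cb: 2b undefined. 2b->0: ok.
cc: 2c undefined. 2c->0: ok.
bab: 3b undefined. 3b->0: ok.
bac: 3c undefined. 3c->0: ok.
bca: 4a undefined. 4a->0: no, ba/bcaba meet in 3. 4a->1: no, caa/bcaba meet in 0. 4a->2: no, caa/bcaba meet in 0. 4a->3: no, caa/bcaba meet in 0. 4a->4: ok.
bcb: 4b undefined. 4b->0: no, bcb/bcaba meet in 0. 4b->1: no, ba/bcaba meet in 3. 4b->2: no, caa/bcaba meet in 0. 4b->3: ok.
bcc: 4c undefined. 4c->0: ok.
abaa: 3a undefined. 3a->0: no, abcc/abaa meet in 0. 3a->1: no, ccb/abaa meet in 1. 3a->2: no, ac/abaa meet in 2. 3a->3: no, bcb/abaa meet in 3. 3a->4: ok.
All examples now run through 5 states with every (state, symbol) defined. Accept strings end in {0,1,2,3}, Reject strings end in {4}; accept={0,1,2,3}.

states=5 start=0 accept={0,1,2,3} delta: 0a->0 0b->1 0c->2 1a->3 1b->0 1c->4 2a->0 2b->0 2c->0 3a->4 3b->0 3c->0 4a->4 4b->3 4c->0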